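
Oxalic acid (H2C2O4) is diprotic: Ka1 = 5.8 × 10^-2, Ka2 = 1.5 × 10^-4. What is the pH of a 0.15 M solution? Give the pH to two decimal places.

pH = 1.16

Ka1 ≫ Ka2, so treat the first dissociation as the only significant source of H+.
Ka1 = x²/(0.15 − x) = 5.8 × 10^-2
Solving the quadratic: x = (−Ka1 + √(Ka1² + 4·Ka1·C₀))/2 = 6.87 × 10^-2 M
pH = −log(6.87 × 10^-2) = 1.16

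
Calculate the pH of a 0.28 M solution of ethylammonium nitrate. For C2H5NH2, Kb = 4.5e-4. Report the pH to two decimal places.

C2H5NH3+ is the conjugate acid of the weak base C2H5NH2.
Ka = Kw/Kb = 1.0×10^-14 / 4.5 × 10^-4 = 2.22 × 10^-11
Ka = x²/(0.28 − x) = 2.22 × 10^-11
Neglecting x in the denominator: x = √(2.22 × 10^-11 × 0.28) = 2.49 × 10^-6 M
pH = −log[H+] = −log(2.49 × 10^-6) = 5.60

pH = 5.60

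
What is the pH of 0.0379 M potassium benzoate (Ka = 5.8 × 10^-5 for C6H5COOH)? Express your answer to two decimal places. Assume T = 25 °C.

pH = 8.41

C6H5COO- is the conjugate base of the weak acid C6H5COOH.
Kb = Kw/Ka = 1.0×10^-14 / 5.8 × 10^-5 = 1.72 × 10^-10
From the ICE table, Kb = [OH-]²/(0.0379 − [OH-]) = 1.72 × 10^-10.
Since Kb ≪ C₀, [OH-] ≈ √(Kb·C₀) = 2.55 × 10^-6 M.
([OH-]/C₀ = 0.0067% < 5%, so the approximation holds.)
pOH = 5.59, so pH = 14.00 − pOH = 8.41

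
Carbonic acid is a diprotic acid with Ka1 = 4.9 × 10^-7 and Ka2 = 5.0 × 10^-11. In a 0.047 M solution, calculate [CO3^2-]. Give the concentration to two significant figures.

5.0 × 10^-11 M

First ionization gives [H+] ≈ [HCO3-] = 1.52 × 10^-4 M.
Second step: Ka2 = [H+][CO3^2-]/[HCO3-] ≈ [CO3^2-] (since [H+] ≈ [HCO3-]).
So [CO3^2-] ≈ Ka2.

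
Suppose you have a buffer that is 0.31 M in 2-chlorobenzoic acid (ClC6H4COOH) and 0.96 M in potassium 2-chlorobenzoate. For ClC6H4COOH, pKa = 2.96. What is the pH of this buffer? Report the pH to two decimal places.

pH = 3.45

Using pH = pKa + log([base]/[acid]) with [base]/[acid] = 0.96/0.31:
pH = 2.96 + (+0.491) = 3.45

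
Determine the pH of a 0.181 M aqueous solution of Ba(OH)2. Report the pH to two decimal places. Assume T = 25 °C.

Ba(OH)2 is a strong base (each formula unit releases 2 OH-); [OH-] = 0.362 M.
pOH = -log(0.362) = 0.44
pH = 14.00 - 0.44 = 13.56

pH = 13.56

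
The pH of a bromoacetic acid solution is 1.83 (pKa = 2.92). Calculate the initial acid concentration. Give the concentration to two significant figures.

[H+] = 10^(-1.83) = 1.48 × 10^-2 M = x
Ka = 10^(−2.92) = 1.20 × 10^-3
Ka = x²/(C₀ − x) ⇒ C₀ = x + x²/Ka
C₀ = 1.48 × 10^-2 + (1.48 × 10^-2)²/(1.20 × 10^-3) = 1.97 × 10^-1 M

C₀ = 2.0 × 10^-1 M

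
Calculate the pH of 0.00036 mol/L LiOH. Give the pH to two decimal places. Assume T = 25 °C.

pH = 10.56

LiOH is a strong base; [OH-] = 0.00036 M.
pOH = -log(0.00036) = 3.44
pH = 14.00 - 3.44 = 10.56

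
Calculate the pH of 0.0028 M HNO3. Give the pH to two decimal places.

HNO3 is a strong acid and dissociates completely, so [H+] = 0.0028 M.
pH = -log(0.0028) = 2.55

pH = 2.55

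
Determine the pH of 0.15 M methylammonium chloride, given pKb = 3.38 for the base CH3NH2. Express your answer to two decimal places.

CH3NH3+ is the conjugate acid of the weak base CH3NH2.
Kb = 10^(−3.38) = 4.17 × 10^-4
Ka = Kw/Kb = 1.0×10^-14 / 4.17 × 10^-4 = 2.40 × 10^-11
From the ICE table, Ka = [H+]²/(0.15 − [H+]) = 2.40 × 10^-11.
Neglecting [H+] in the denominator: [H+] = √(2.40 × 10^-11 × 0.15) = 1.90 × 10^-6 M
pH = −log(1.90 × 10^-6) = 5.72

pH = 5.72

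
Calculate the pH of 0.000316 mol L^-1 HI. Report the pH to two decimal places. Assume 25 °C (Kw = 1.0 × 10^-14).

HI is a strong acid and dissociates completely, so [H+] = 0.000316 M.
pH = -log(0.000316) = 3.50

pH = 3.50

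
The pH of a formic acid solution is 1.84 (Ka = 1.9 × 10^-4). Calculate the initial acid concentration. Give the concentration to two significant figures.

[H+] = 10^(-1.84) = 1.45 × 10^-2 M = x
Ka = x²/(C₀ − x) ⇒ C₀ = x + x²/Ka
C₀ = 1.45 × 10^-2 + (1.45 × 10^-2)²/(1.9 × 10^-4) = 1.12 M

C₀ = 1.1 M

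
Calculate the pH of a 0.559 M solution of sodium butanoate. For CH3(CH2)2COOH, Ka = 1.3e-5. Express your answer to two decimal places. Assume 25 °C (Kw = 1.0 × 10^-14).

pH = 9.32

CH3(CH2)2COO- is the conjugate base of the weak acid CH3(CH2)2COOH.
Kb = Kw/Ka = 1.0×10^-14 / 1.3 × 10^-5 = 7.69 × 10^-10
Let x = [OH-] at equilibrium. Kb = x²/(0.559 − x).
Assume x ≪ 0.559: x ≈ √(7.69 × 10^-10 × 0.559) = 2.07 × 10^-5 M
pOH = −log(2.07 × 10^-5) = 4.68; pH = 14.00 − 4.68 = 9.32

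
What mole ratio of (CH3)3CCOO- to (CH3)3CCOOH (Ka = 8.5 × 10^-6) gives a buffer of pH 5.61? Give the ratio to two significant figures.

ratio = 3.5

pKa = -log(8.5 × 10^-6) = 5.071
pH = pKa + log(r) ⇒ log(r) = 5.61 − 5.071 = +0.539
r = [(CH3)3CCOO-]/[(CH3)3CCOOH] = 10^(+0.539) = 3.46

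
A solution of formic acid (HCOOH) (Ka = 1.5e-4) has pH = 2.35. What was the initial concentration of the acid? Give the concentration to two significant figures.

[H+] = 10^(-2.35) = 4.47 × 10^-3 M = x
Ka = x²/(C₀ − x) ⇒ C₀ = x + x²/Ka
C₀ = 4.47 × 10^-3 + (4.47 × 10^-3)²/(1.5 × 10^-4) = 1.38 × 10^-1 M

C₀ = 1.4 × 10^-1 M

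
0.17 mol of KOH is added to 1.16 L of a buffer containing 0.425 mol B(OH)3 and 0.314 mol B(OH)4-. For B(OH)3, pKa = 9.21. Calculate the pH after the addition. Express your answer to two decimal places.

OH- converts B(OH)3 to B(OH)4-: B(OH)3 → 0.255 mol, B(OH)4- → 0.484 mol.
pH = pKa + log(n_B(OH)4-/n_B(OH)3) = 9.21 + log(0.484/0.255) = 9.21 + (+0.278)

pH = 9.49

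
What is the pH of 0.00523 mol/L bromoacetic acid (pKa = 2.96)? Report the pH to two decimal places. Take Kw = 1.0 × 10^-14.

BrCH2COOH ⇌ BrCH2COO- + H+
Ka = 10^(−2.96) = 1.10 × 10^-3
Ka = [H+]²/(0.00523 − [H+]) = 1.10 × 10^-3
The 5% rule fails; solving [H+]² + Ka·[H+] − Ka·C₀ = 0 exactly:
[H+] = (−Ka + √(Ka² + 4·Ka·C₀))/2 = 1.91 × 10^-3 M
pH = −log(1.91 × 10^-3) = 2.72

pH = 2.72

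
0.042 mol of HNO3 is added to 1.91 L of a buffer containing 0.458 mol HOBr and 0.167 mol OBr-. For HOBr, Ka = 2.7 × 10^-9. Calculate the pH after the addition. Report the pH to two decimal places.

Added H+ converts OBr- to HOBr: HOBr → 0.5 mol, OBr- → 0.125 mol.
pKa = −log(2.7 × 10^-9) = 8.569
Henderson–Hasselbalch with mole ratio 0.125/0.5: pH = 8.569 + (-0.602)

pH = 7.97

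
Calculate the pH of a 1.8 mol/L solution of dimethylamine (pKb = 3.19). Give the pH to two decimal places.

pH = 12.53

(CH3)2NH + H2O ⇌ (CH3)2NH2+ + OH-
Kb = 10^(−3.19) = 6.46 × 10^-4
Kb = [OH-]²/(1.8 − [OH-]) = 6.46 × 10^-4
Since Kb ≪ C₀, [OH-] ≈ √(Kb·C₀) = 3.41 × 10^-2 M.
Check: 1.9% ionized — well under 5%, approximation valid.
pOH = −log(3.41 × 10^-2) = 1.47; pH = 14.00 − 1.47 = 12.53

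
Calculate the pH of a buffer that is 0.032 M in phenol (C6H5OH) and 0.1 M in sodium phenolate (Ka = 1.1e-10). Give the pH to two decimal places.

pKa = −log(1.1 × 10^-10) = 9.959
Using pH = pKa + log([base]/[acid]) with [base]/[acid] = 0.1/0.032:
pH = 9.959 + (+0.495) = 10.45

pH = 10.45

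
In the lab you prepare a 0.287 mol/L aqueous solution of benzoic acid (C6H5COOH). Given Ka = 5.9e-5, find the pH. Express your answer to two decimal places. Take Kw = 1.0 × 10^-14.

pH = 2.39

C6H5COOH ⇌ C6H5COO- + H+
From the ICE table, Ka = x²/(0.287 − x) = 5.9 × 10^-5.
Neglecting x in the denominator: x = √(5.9 × 10^-5 × 0.287) = 4.11 × 10^-3 M
pH = −log(4.11 × 10^-3) = 2.39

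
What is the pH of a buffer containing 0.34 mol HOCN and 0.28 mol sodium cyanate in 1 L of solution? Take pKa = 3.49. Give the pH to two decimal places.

pH = 3.41

pH = pKa + log([A⁻]/[HA]) = 3.49 + log(0.28/0.34)
pH = 3.49 + (-0.084) = 3.41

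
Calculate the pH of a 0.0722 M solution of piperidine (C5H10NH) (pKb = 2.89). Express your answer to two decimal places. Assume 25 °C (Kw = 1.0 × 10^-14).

pH = 11.96

C5H10NH + H2O ⇌ C5H10NH2+ + OH-
Kb = 10^(−2.89) = 1.29 × 10^-3
Kb = x²/(0.0722 − x) = 1.29 × 10^-3
Here C₀/Kb ≈ 56, so the small-x approximation fails. Use the quadratic:
x = (−Kb + √(Kb² + 4·Kb·C₀))/2 = 9.03 × 10^-3 M
pOH = −log(9.03 × 10^-3) = 2.04; pH = 14.00 − 2.04 = 11.96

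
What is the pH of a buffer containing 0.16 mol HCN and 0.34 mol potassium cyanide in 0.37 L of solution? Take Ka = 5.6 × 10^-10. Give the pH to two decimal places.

pH = 9.58

pKa = −log(5.6 × 10^-10) = 9.252
pH = pKa + log([A⁻]/[HA]) = 9.252 + log(0.34/0.16)
pH = 9.252 + (+0.327) = 9.58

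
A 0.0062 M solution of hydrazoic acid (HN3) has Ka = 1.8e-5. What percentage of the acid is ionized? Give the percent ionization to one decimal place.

5.2%

HN3 ⇌ N3- + H+; let x = [H+] at equilibrium.
Solve x² + 1.8e-05x − 1.12e-07 = 0 → x = 3.25 × 10^-4 M
% ionization = x/C₀ × 100% = 3.25 × 10^-4/0.0062 × 100% = 5.2%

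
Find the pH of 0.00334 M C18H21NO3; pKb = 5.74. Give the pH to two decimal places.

pH = 9.89

C18H21NO3 + H2O ⇌ C18H22NO3+ + OH-
Kb = 10^(−5.74) = 1.82 × 10^-6
From the ICE table, Kb = [OH-]²/(0.00334 − [OH-]) = 1.82 × 10^-6.
Neglecting [OH-] in the denominator: [OH-] = √(1.82 × 10^-6 × 0.00334) = 7.80 × 10^-5 M
pOH = −log(7.80 × 10^-5) = 4.11; pH = 14.00 − 4.11 = 9.89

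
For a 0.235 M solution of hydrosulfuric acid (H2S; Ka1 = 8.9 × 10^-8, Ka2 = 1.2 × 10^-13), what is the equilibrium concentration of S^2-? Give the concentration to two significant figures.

First ionization gives [H+] ≈ [HS-] = 1.45 × 10^-4 M.
Second step: Ka2 = [H+][S^2-]/[HS-] ≈ [S^2-] (since [H+] ≈ [HS-]).
So [S^2-] ≈ Ka2.

1.2 × 10^-13 M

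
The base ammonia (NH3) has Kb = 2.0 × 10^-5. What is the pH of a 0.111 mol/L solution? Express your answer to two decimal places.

NH3 + H2O ⇌ NH4+ + OH-
Kb = [OH-]²/(0.111 − [OH-]) = 2.0 × 10^-5
Assume [OH-] ≪ 0.111: [OH-] ≈ √(2.0 × 10^-5 × 0.111) = 1.49 × 10^-3 M
([OH-]/C₀ = 1.3% < 5%, so the approximation holds.)
pOH = 2.83, so pH = 14.00 − pOH = 11.17

pH = 11.17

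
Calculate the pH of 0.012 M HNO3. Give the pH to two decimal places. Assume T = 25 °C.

pH = 1.92

HNO3 is a strong acid and dissociates completely, so [H+] = 0.012 M.
pH = -log(0.012) = 1.92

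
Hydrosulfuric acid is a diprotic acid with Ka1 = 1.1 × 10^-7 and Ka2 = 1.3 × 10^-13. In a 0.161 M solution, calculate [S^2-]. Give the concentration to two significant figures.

First ionization gives [H+] ≈ [HS-] = 1.33 × 10^-4 M.
Second step: Ka2 = [H+][S^2-]/[HS-] ≈ [S^2-] (since [H+] ≈ [HS-]).
So [S^2-] ≈ Ka2.

1.3 × 10^-13 M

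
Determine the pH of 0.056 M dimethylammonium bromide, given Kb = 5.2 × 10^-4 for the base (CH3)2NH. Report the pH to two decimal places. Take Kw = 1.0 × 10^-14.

pH = 5.98

(CH3)2NH2+ is the conjugate acid of the weak base (CH3)2NH.
Ka = Kw/Kb = 1.0×10^-14 / 5.2 × 10^-4 = 1.92 × 10^-11
Ka = x²/(0.056 − x) = 1.92 × 10^-11
Neglecting x in the denominator: x = √(1.92 × 10^-11 × 0.056) = 1.04 × 10^-6 M
pH = −log[H+] = −log(1.04 × 10^-6) = 5.98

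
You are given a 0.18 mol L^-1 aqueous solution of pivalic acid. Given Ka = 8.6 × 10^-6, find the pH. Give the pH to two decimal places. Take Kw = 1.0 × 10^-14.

pH = 2.91

(CH3)3CCOOH ⇌ (CH3)3CCOO- + H+
From the ICE table, Ka = [H+]²/(0.18 − [H+]) = 8.6 × 10^-6.
Neglecting [H+] in the denominator: [H+] = √(8.6 × 10^-6 × 0.18) = 1.24 × 10^-3 M
pH = −log(1.24 × 10^-3) = 2.91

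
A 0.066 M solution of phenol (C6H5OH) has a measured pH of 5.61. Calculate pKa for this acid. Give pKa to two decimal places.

[H+] = 10^(-5.61) = 2.45 × 10^-6 M
At equilibrium [HA] = 0.066 − 2.45 × 10^-6 = 6.60 × 10^-2 M
Ka = [H+][A-]/[HA] = (2.45 × 10^-6)² / 6.60 × 10^-2 = 9.09 × 10^-11
pKa = -log(9.09 × 10^-11) = 10.04

pKa = 10.04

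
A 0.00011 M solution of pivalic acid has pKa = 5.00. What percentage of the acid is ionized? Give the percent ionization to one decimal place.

25.9%

(CH3)3CCOOH ⇌ (CH3)3CCOO- + H+; let x = [H+] at equilibrium.
Ka = 10^(−5.00) = 1.00 × 10^-5
Ka = x²/(C₀ − x); solving the quadratic gives x = 2.85 × 10^-5 M.
Fraction ionized = 2.85 × 10^-5 / 0.00011 = 0.2591 → 25.9%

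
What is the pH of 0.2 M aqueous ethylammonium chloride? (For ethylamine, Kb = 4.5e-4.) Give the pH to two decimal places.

C2H5NH3+ is the conjugate acid of the weak base C2H5NH2.
Ka = Kw/Kb = 1.0×10^-14 / 4.5 × 10^-4 = 2.22 × 10^-11
From the ICE table, Ka = x²/(0.2 − x) = 2.22 × 10^-11.
Assume x ≪ 0.2: x ≈ √(2.22 × 10^-11 × 0.2) = 2.11 × 10^-6 M
pH = −log(2.11 × 10^-6) = 5.68

pH = 5.68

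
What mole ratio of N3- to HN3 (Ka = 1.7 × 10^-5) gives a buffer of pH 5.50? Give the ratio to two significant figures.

ratio = 5.4

pKa = -log(1.7 × 10^-5) = 4.770
pH = pKa + log(r) ⇒ log(r) = 5.50 − 4.770 = +0.730
r = [N3-]/[HN3] = 10^(+0.730) = 5.37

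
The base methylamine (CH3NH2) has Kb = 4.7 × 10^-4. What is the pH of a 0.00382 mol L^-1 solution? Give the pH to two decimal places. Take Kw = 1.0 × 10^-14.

pH = 11.05

CH3NH2 + H2O ⇌ CH3NH3+ + OH-
Kb = x²/(0.00382 − x) = 4.7 × 10^-4
The 5% rule fails; solving x² + Kb·x − Kb·C₀ = 0 exactly:
x = (−Kb + √(Kb² + 4·Kb·C₀))/2 = 1.13 × 10^-3 M
pOH = 2.95, so pH = 14.00 − pOH = 11.05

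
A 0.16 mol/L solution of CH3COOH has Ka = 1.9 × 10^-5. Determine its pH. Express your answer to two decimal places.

CH3COOH ⇌ CH3COO- + H+
Ka = [H+]²/(0.16 − [H+]) = 1.9 × 10^-5
Assume [H+] ≪ 0.16: [H+] ≈ √(1.9 × 10^-5 × 0.16) = 1.74 × 10^-3 M
Check: 1.1% ionized — well under 5%, approximation valid.
pH = −log[H+] = −log(1.74 × 10^-3) = 2.76

pH = 2.76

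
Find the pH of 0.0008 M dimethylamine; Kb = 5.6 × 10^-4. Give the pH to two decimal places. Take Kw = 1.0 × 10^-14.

pH = 10.65

(CH3)2NH + H2O ⇌ (CH3)2NH2+ + OH-
From the ICE table, Kb = x²/(0.0008 − x) = 5.6 × 10^-4.
The 5% rule fails; solving x² + Kb·x − Kb·C₀ = 0 exactly:
x = [−0.00056 + √(0.00056² + 1.79e-06)]/2 = 4.46 × 10^-4 M
pOH = 3.35, so pH = 14.00 − pOH = 10.65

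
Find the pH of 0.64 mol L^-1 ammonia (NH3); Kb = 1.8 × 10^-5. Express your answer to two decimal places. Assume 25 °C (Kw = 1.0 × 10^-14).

NH3 + H2O ⇌ NH4+ + OH-
Kb = x²/(0.64 − x) = 1.8 × 10^-5
Since Kb ≪ C₀, x ≈ √(Kb·C₀) = 3.39 × 10^-3 M.
pOH = −log(3.39 × 10^-3) = 2.47; pH = 14.00 − 2.47 = 11.53

pH = 11.53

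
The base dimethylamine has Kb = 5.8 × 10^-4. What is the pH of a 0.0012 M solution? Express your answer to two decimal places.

(CH3)2NH + H2O ⇌ (CH3)2NH2+ + OH-
From the ICE table, Kb = [OH-]²/(0.0012 − [OH-]) = 5.8 × 10^-4.
Here C₀/Kb ≈ 2.07, so the small-[OH-] approximation fails. Use the quadratic:
[OH-] = (−Kb + √(Kb² + 4·Kb·C₀))/2 = 5.93 × 10^-4 M
pOH = −log(5.93 × 10^-4) = 3.23; pH = 14.00 − 3.23 = 10.77

pH = 10.77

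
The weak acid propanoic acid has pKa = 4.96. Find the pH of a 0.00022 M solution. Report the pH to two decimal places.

pH = 4.36

CH3CH2COOH ⇌ CH3CH2COO- + H+
Ka = 10^(−4.96) = 1.10 × 10^-5
Ka = [H+]²/(0.00022 − [H+]) = 1.10 × 10^-5
[H+] is not negligible relative to C₀; solve [H+]² + 1.1e-05·[H+] − 2.42e-09 = 0.
[H+] = [−1.1e-05 + √(1.1e-05² + 9.68e-09)]/2 = 4.40 × 10^-5 M
pH = −log[H+] = −log(4.40 × 10^-5) = 4.36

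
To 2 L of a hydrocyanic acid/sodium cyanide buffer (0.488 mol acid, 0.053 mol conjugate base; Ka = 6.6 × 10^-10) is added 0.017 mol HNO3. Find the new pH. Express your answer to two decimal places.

pH = 8.03

Added H+ converts CN- to HCN: HCN → 0.505 mol, CN- → 0.036 mol.
pKa = −log(6.6 × 10^-10) = 9.180
Henderson–Hasselbalch with mole ratio 0.036/0.505: pH = 9.180 + (-1.147)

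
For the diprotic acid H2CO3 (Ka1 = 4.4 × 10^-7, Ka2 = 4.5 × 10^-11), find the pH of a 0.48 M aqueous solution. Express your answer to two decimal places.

Since Ka1 ≫ Ka2, the first ionization dominates [H+].
Ka1 = x²/(0.48 − x) = 4.4 × 10^-7
x ≈ √(4.4 × 10^-7 × 0.48) = 4.60 × 10^-4 M
pH = −log(4.60 × 10^-4) = 3.34

pH = 3.34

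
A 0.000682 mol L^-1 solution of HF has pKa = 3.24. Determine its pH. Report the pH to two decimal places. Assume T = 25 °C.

HF ⇌ F- + H+
Ka = 10^(−3.24) = 5.75 × 10^-4
Ka = [H+]²/(0.000682 − [H+]) = 5.75 × 10^-4
Here C₀/Ka ≈ 1.19, so the small-[H+] approximation fails. Use the quadratic:
[H+] = (−Ka + √(Ka² + 4·Ka·C₀))/2 = 4.02 × 10^-4 M
pH = −log[H+] = −log(4.02 × 10^-4) = 3.40

pH = 3.40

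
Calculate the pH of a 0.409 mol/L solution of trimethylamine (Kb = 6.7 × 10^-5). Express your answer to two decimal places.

pH = 11.72

(CH3)3N + H2O ⇌ (CH3)3NH+ + OH-
From the ICE table, Kb = [OH-]²/(0.409 − [OH-]) = 6.7 × 10^-5.
Since Kb ≪ C₀, [OH-] ≈ √(Kb·C₀) = 5.23 × 10^-3 M.
pOH = 2.28, so pH = 14.00 − pOH = 11.72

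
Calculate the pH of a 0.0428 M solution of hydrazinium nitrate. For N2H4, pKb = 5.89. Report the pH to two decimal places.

pH = 4.74

N2H5+ is the conjugate acid of the weak base N2H4.
Kb = 10^(−5.89) = 1.29 × 10^-6
Ka = Kw/Kb = 1.0×10^-14 / 1.29 × 10^-6 = 7.75 × 10^-9
From the ICE table, Ka = x²/(0.0428 − x) = 7.75 × 10^-9.
Assume x ≪ 0.0428: x ≈ √(7.75 × 10^-9 × 0.0428) = 1.82 × 10^-5 M
(x/C₀ = 0.043% < 5%, so the approximation holds.)
pH = −log[H+] = −log(1.82 × 10^-5) = 4.74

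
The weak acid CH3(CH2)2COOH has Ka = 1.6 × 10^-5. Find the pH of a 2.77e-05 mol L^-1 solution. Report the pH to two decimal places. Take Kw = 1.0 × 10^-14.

pH = 4.84

CH3(CH2)2COOH ⇌ CH3(CH2)2COO- + H+
From the ICE table, Ka = x²/(2.77e-05 − x) = 1.6 × 10^-5.
The 5% rule fails; solving x² + Ka·x − Ka·C₀ = 0 exactly:
x = (−Ka + √(Ka² + 4·Ka·C₀))/2 = 1.45 × 10^-5 M
pH = −log(1.45 × 10^-5) = 4.84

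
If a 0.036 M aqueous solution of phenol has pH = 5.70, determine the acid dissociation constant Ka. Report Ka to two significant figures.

Ka = 1.1 × 10^-10

[H+] = 10^(-5.70) = 2.00 × 10^-6 M
At equilibrium [HA] = 0.036 − 2.00 × 10^-6 = 3.60 × 10^-2 M
Ka = [H+][A-]/[HA] = (2.00 × 10^-6)² / 3.60 × 10^-2 = 1.1 × 10^-10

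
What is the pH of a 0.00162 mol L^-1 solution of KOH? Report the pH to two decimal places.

pH = 11.21

KOH is a strong base; [OH-] = 0.00162 M.
pOH = -log(0.00162) = 2.79
pH = 14.00 - 2.79 = 11.21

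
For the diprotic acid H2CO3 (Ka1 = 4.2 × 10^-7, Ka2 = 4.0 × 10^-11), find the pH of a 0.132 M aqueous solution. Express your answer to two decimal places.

pH = 3.63

Ka1 ≫ Ka2, so treat the first dissociation as the only significant source of H+.
Ka1 = x²/(0.132 − x) = 4.2 × 10^-7
x ≈ √(4.2 × 10^-7 × 0.132) = 2.35 × 10^-4 M
pH = −log(2.35 × 10^-4) = 3.63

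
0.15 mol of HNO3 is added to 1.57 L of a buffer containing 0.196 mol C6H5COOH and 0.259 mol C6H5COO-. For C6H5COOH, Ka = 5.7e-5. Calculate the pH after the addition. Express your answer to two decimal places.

pH = 3.74

After neutralization: n(C6H5COOH) = 0.346 mol, n(C6H5COO-) = 0.109 mol.
pKa = −log(5.7 × 10^-5) = 4.244
Henderson–Hasselbalch with mole ratio 0.109/0.346: pH = 4.244 + (-0.502)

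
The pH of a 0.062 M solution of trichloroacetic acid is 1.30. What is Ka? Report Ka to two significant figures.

[H+] = 10^(-1.30) = 5.01 × 10^-2 M
At equilibrium [HA] = 0.062 − 5.01 × 10^-2 = 1.19 × 10^-2 M
Ka = [H+][A-]/[HA] = (5.01 × 10^-2)² / 1.19 × 10^-2 = 2.1 × 10^-1

Ka = 2.1 × 10^-1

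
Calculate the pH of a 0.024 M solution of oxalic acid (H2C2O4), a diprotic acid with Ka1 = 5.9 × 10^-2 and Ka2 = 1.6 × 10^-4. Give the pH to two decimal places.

pH = 1.74

Since Ka1 ≫ Ka2, the first ionization dominates [H+].
Ka1 = x²/(0.024 − x) = 5.9 × 10^-2
Solving the quadratic: x = (−Ka1 + √(Ka1² + 4·Ka1·C₀))/2 = 1.83 × 10^-2 M
pH = −log(1.83 × 10^-2) = 1.74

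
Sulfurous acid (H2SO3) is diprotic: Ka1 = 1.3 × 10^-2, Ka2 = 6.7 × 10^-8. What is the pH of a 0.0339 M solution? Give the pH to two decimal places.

Ka1 ≫ Ka2, so treat the first dissociation as the only significant source of H+.
Ka1 = x²/(0.0339 − x) = 1.3 × 10^-2
Solving the quadratic: x = (−Ka1 + √(Ka1² + 4·Ka1·C₀))/2 = 1.55 × 10^-2 M
pH = −log(1.55 × 10^-2) = 1.81

pH = 1.81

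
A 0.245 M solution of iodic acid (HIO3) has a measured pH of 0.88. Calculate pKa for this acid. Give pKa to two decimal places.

pKa = 0.81

[H+] = 10^(-0.88) = 1.32 × 10^-1 M
At equilibrium [HA] = 0.245 − 1.32 × 10^-1 = 1.13 × 10^-1 M
Ka = [H+][A-]/[HA] = (1.32 × 10^-1)² / 1.13 × 10^-1 = 1.54 × 10^-1
pKa = -log(1.54 × 10^-1) = 0.81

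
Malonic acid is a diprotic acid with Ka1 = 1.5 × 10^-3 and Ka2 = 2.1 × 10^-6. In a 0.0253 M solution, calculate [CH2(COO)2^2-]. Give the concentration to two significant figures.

2.1 × 10^-6 M

First ionization gives [H+] ≈ [CH2(COOH)COO-] = 5.46 × 10^-3 M.
Second step: Ka2 = [H+][CH2(COO)2^2-]/[CH2(COOH)COO-] ≈ [CH2(COO)2^2-] (since [H+] ≈ [CH2(COOH)COO-]).
So [CH2(COO)2^2-] ≈ Ka2.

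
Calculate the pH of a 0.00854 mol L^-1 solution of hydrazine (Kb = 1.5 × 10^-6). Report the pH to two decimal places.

pH = 10.05

N2H4 + H2O ⇌ N2H5+ + OH-
Kb = [OH-]²/(0.00854 − [OH-]) = 1.5 × 10^-6
Assume [OH-] ≪ 0.00854: [OH-] ≈ √(1.5 × 10^-6 × 0.00854) = 1.13 × 10^-4 M
Check: 1.3% ionized — well under 5%, approximation valid.
pOH = 3.95, so pH = 14.00 − pOH = 10.05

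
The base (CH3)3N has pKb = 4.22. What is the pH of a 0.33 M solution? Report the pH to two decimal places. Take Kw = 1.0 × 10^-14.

(CH3)3N + H2O ⇌ (CH3)3NH+ + OH-
Kb = 10^(−4.22) = 6.03 × 10^-5
From the ICE table, Kb = [OH-]²/(0.33 − [OH-]) = 6.03 × 10^-5.
Neglecting [OH-] in the denominator: [OH-] = √(6.03 × 10^-5 × 0.33) = 4.46 × 10^-3 M
([OH-]/C₀ = 1.4% < 5%, so the approximation holds.)
pOH = 2.35, so pH = 14.00 − pOH = 11.65

pH = 11.65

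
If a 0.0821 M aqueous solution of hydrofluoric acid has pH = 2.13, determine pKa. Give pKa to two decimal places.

[H+] = 10^(-2.13) = 7.41 × 10^-3 M
At equilibrium [HA] = 0.0821 − 7.41 × 10^-3 = 7.47 × 10^-2 M
Ka = [H+][A-]/[HA] = (7.41 × 10^-3)² / 7.47 × 10^-2 = 7.35 × 10^-4
pKa = -log(7.35 × 10^-4) = 3.13

pKa = 3.13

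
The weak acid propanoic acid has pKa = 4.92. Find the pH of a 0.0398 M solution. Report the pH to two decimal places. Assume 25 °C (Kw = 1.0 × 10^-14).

pH = 3.16

CH3CH2COOH ⇌ CH3CH2COO- + H+
Ka = 10^(−4.92) = 1.20 × 10^-5
Ka = x²/(0.0398 − x) = 1.20 × 10^-5
Neglecting x in the denominator: x = √(1.20 × 10^-5 × 0.0398) = 6.91 × 10^-4 M
(x/C₀ = 1.7% < 5%, so the approximation holds.)
pH = −log[H+] = −log(6.91 × 10^-4) = 3.16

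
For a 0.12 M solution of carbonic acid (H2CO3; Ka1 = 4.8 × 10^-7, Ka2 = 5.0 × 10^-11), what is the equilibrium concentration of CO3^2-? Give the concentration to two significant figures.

First ionization gives [H+] ≈ [HCO3-] = 2.40 × 10^-4 M.
Second step: Ka2 = [H+][CO3^2-]/[HCO3-] ≈ [CO3^2-] (since [H+] ≈ [HCO3-]).
So [CO3^2-] ≈ Ka2.

5.0 × 10^-11 M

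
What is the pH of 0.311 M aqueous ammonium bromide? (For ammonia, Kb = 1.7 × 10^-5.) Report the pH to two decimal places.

pH = 4.87

NH4+ is the conjugate acid of the weak base NH3.
Ka = Kw/Kb = 1.0×10^-14 / 1.7 × 10^-5 = 5.88 × 10^-10
Let x = [H+] at equilibrium. Ka = x²/(0.311 − x).
Neglecting x in the denominator: x = √(5.88 × 10^-10 × 0.311) = 1.35 × 10^-5 M
pH = −log(1.35 × 10^-5) = 4.87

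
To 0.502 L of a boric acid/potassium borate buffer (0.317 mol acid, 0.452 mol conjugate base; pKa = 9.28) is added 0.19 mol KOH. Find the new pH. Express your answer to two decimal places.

pH = 9.98

After neutralization: n(B(OH)3) = 0.127 mol, n(B(OH)4-) = 0.642 mol.
pH = pKa + log(n_B(OH)4-/n_B(OH)3) = 9.28 + log(0.642/0.127) = 9.28 + (+0.704)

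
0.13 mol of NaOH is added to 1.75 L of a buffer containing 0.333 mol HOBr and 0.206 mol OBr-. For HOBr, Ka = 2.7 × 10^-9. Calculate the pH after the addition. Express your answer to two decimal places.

After neutralization: n(HOBr) = 0.203 mol, n(OBr-) = 0.336 mol.
pKa = −log(2.7 × 10^-9) = 8.569
pH = pKa + log([A⁻]/[HA]) = 8.569 + log(0.336/0.203) = 8.569 +0.219

pH = 8.79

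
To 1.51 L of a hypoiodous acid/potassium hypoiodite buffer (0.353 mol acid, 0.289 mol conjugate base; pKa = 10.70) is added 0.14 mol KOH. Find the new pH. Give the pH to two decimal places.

OH- converts HOI to OI-: HOI → 0.213 mol, OI- → 0.429 mol.
pH = pKa + log([A⁻]/[HA]) = 10.70 + log(0.429/0.213) = 10.70 +0.304

pH = 11.00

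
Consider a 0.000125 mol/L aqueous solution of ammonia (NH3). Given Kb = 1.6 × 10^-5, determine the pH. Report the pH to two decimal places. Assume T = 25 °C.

pH = 9.57

NH3 + H2O ⇌ NH4+ + OH-
From the ICE table, Kb = [OH-]²/(0.000125 − [OH-]) = 1.6 × 10^-5.
Here C₀/Kb ≈ 7.81, so the small-[OH-] approximation fails. Use the quadratic:
[OH-] = [−1.6e-05 + √(1.6e-05² + 8e-09)]/2 = 3.74 × 10^-5 M
pOH = −log(3.74 × 10^-5) = 4.43; pH = 14.00 − 4.43 = 9.57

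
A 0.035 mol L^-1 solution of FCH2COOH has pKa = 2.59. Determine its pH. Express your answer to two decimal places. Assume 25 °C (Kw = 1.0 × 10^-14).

FCH2COOH ⇌ FCH2COO- + H+
Ka = 10^(−2.59) = 2.57 × 10^-3
From the ICE table, Ka = x²/(0.035 − x) = 2.57 × 10^-3.
Here C₀/Ka ≈ 13.6, so the small-x approximation fails. Use the quadratic:
x = (−Ka + √(Ka² + 4·Ka·C₀))/2 = 8.29 × 10^-3 M
pH = −log(8.29 × 10^-3) = 2.08

pH = 2.08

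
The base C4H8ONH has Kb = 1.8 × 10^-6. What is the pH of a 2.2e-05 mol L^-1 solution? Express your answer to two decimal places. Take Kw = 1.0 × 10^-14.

C4H8ONH + H2O ⇌ C4H8ONH2+ + OH-
From the ICE table, Kb = [OH-]²/(2.2e-05 − [OH-]) = 1.8 × 10^-6.
Here C₀/Kb ≈ 12.2, so the small-[OH-] approximation fails. Use the quadratic:
[OH-] = [−1.8e-06 + √(1.8e-06² + 1.58e-10)]/2 = 5.46 × 10^-6 M
pOH = −log(5.46 × 10^-6) = 5.26; pH = 14.00 − 5.26 = 8.74

pH = 8.74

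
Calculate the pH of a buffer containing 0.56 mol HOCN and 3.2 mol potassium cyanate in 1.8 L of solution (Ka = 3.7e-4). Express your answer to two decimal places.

pH = 4.19

pKa = −log(3.7 × 10^-4) = 3.432
pH = pKa + log([A⁻]/[HA]) = 3.432 + log(3.2/0.56)
pH = 3.432 + (+0.757) = 4.19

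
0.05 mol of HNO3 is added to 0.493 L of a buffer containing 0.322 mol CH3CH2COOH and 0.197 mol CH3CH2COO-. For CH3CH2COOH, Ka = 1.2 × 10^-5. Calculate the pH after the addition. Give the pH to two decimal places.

After neutralization: n(CH3CH2COOH) = 0.372 mol, n(CH3CH2COO-) = 0.147 mol.
pKa = −log(1.2 × 10^-5) = 4.921
pH = pKa + log(n_CH3CH2COO-/n_CH3CH2COOH) = 4.921 + log(0.147/0.372) = 4.921 + (-0.403)

pH = 4.52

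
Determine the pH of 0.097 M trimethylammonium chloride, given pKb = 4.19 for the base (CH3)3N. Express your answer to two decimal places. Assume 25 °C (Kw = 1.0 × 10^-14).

(CH3)3NH+ is the conjugate acid of the weak base (CH3)3N.
Kb = 10^(−4.19) = 6.46 × 10^-5
Ka = Kw/Kb = 1.0×10^-14 / 6.46 × 10^-5 = 1.55 × 10^-10
From the ICE table, Ka = [H+]²/(0.097 − [H+]) = 1.55 × 10^-10.
Neglecting [H+] in the denominator: [H+] = √(1.55 × 10^-10 × 0.097) = 3.88 × 10^-6 M
([H+]/C₀ = 0.004% < 5%, so the approximation holds.)
pH = −log[H+] = −log(3.88 × 10^-6) = 5.41

pH = 5.41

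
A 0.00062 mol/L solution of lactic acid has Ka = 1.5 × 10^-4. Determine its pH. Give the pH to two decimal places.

pH = 3.62

CH3CH(OH)COOH ⇌ CH3CH(OH)COO- + H+
From the ICE table, Ka = [H+]²/(0.00062 − [H+]) = 1.5 × 10^-4.
[H+] is not negligible relative to C₀; solve [H+]² + 0.00015·[H+] − 9.3e-08 = 0.
[H+] = [−0.00015 + √(0.00015² + 3.72e-07)]/2 = 2.39 × 10^-4 M
pH = −log(2.39 × 10^-4) = 3.62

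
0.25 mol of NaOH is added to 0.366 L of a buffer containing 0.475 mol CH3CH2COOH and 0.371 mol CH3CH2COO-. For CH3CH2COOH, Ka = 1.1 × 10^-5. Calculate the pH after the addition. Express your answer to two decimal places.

OH- converts CH3CH2COOH to CH3CH2COO-: CH3CH2COOH → 0.225 mol, CH3CH2COO- → 0.621 mol.
pKa = −log(1.1 × 10^-5) = 4.959
pH = pKa + log(n_CH3CH2COO-/n_CH3CH2COOH) = 4.959 + log(0.621/0.225) = 4.959 + (+0.441)

pH = 5.40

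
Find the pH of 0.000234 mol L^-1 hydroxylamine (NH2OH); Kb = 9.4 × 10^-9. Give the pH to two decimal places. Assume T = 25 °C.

NH2OH + H2O ⇌ NH3OH+ + OH-
From the ICE table, Kb = [OH-]²/(0.000234 − [OH-]) = 9.4 × 10^-9.
Assume [OH-] ≪ 0.000234: [OH-] ≈ √(9.4 × 10^-9 × 0.000234) = 1.48 × 10^-6 M
([OH-]/C₀ = 0.63% < 5%, so the approximation holds.)
pOH = 5.83, so pH = 14.00 − pOH = 8.17

pH = 8.17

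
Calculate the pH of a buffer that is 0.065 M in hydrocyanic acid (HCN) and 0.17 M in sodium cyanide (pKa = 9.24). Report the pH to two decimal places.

Using pH = pKa + log([base]/[acid]) with [base]/[acid] = 0.17/0.065:
pH = 9.24 + (+0.418) = 9.66

pH = 9.66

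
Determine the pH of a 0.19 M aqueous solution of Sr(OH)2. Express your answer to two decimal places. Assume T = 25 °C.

Sr(OH)2 is a strong base (each formula unit releases 2 OH-); [OH-] = 0.38 M.
pOH = -log(0.38) = 0.42
pH = 14.00 - 0.42 = 13.58

pH = 13.58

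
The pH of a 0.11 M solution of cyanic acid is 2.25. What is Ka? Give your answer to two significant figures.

[H+] = 10^(-2.25) = 5.62 × 10^-3 M
At equilibrium [HA] = 0.11 − 5.62 × 10^-3 = 1.04 × 10^-1 M
Ka = [H+][A-]/[HA] = (5.62 × 10^-3)² / 1.04 × 10^-1 = 3.0 × 10^-4

Ka = 3.0 × 10^-4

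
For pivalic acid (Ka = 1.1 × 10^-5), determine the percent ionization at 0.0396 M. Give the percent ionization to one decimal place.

(CH3)3CCOOH ⇌ (CH3)3CCOO- + H+; let x = [H+] at equilibrium.
x ≈ √(Ka·C₀) = √(1.1 × 10^-5 × 0.0396) = 6.60 × 10^-4 M
% ionization = x/C₀ × 100% = 6.60 × 10^-4/0.0396 × 100% = 1.7%

1.7%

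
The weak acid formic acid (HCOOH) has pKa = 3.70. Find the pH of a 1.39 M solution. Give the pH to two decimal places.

pH = 1.78

HCOOH ⇌ HCOO- + H+
Ka = 10^(−3.70) = 2.00 × 10^-4
From the ICE table, Ka = [H+]²/(1.39 − [H+]) = 2.00 × 10^-4.
Neglecting [H+] in the denominator: [H+] = √(2.00 × 10^-4 × 1.39) = 1.67 × 10^-2 M
([H+]/C₀ = 1.2% < 5%, so the approximation holds.)
pH = −log[H+] = −log(1.67 × 10^-2) = 1.78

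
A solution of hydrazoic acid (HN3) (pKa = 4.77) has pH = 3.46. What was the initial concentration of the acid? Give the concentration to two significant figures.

C₀ = 7.4 × 10^-3 M

[H+] = 10^(-3.46) = 3.47 × 10^-4 M = x
Ka = 10^(−4.77) = 1.70 × 10^-5
Ka = x²/(C₀ − x) ⇒ C₀ = x + x²/Ka
C₀ = 3.47 × 10^-4 + (3.47 × 10^-4)²/(1.70 × 10^-5) = 7.43 × 10^-3 M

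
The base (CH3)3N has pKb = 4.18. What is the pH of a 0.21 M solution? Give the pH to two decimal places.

(CH3)3N + H2O ⇌ (CH3)3NH+ + OH-
Kb = 10^(−4.18) = 6.61 × 10^-5
From the ICE table, Kb = [OH-]²/(0.21 − [OH-]) = 6.61 × 10^-5.
Neglecting [OH-] in the denominator: [OH-] = √(6.61 × 10^-5 × 0.21) = 3.73 × 10^-3 M
pOH = −log(3.73 × 10^-3) = 2.43; pH = 14.00 − 2.43 = 11.57

pH = 11.57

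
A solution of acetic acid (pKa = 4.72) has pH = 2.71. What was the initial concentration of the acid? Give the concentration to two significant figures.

[H+] = 10^(-2.71) = 1.95 × 10^-3 M = x
Ka = 10^(−4.72) = 1.91 × 10^-5
Ka = x²/(C₀ − x) ⇒ C₀ = x + x²/Ka
C₀ = 1.95 × 10^-3 + (1.95 × 10^-3)²/(1.91 × 10^-5) = 2.01 × 10^-1 M

C₀ = 2.0 × 10^-1 M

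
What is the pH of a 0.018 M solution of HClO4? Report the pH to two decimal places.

pH = 1.74

HClO4 is a strong acid and dissociates completely, so [H+] = 0.018 M.
pH = -log(0.018) = 1.74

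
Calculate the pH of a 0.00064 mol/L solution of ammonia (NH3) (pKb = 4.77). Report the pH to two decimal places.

NH3 + H2O ⇌ NH4+ + OH-
Kb = 10^(−4.77) = 1.70 × 10^-5
Let x = [OH-] at equilibrium. Kb = x²/(0.00064 − x).
Here C₀/Kb ≈ 37.6, so the small-x approximation fails. Use the quadratic:
x = (−Kb + √(Kb² + 4·Kb·C₀))/2 = 9.62 × 10^-5 M
pOH = −log(9.62 × 10^-5) = 4.02; pH = 14.00 − 4.02 = 9.98

pH = 9.98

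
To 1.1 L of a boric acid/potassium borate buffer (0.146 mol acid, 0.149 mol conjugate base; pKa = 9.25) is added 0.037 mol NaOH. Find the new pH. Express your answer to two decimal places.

pH = 9.48

OH- converts B(OH)3 to B(OH)4-: B(OH)3 → 0.109 mol, B(OH)4- → 0.186 mol.
pH = pKa + log(n_B(OH)4-/n_B(OH)3) = 9.25 + log(0.186/0.109) = 9.25 + (+0.232)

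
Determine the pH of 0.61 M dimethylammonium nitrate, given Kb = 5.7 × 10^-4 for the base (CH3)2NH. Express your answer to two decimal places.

(CH3)2NH2+ is the conjugate acid of the weak base (CH3)2NH.
Ka = Kw/Kb = 1.0×10^-14 / 5.7 × 10^-4 = 1.75 × 10^-11
Ka = [H+]²/(0.61 − [H+]) = 1.75 × 10^-11
Since Ka ≪ C₀, [H+] ≈ √(Ka·C₀) = 3.27 × 10^-6 M.
Check: 0.00054% ionized — well under 5%, approximation valid.
pH = −log(3.27 × 10^-6) = 5.49

pH = 5.49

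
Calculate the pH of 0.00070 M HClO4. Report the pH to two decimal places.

pH = 3.15

HClO4 is a strong acid and dissociates completely, so [H+] = 0.00070 M.
pH = -log(0.0007) = 3.15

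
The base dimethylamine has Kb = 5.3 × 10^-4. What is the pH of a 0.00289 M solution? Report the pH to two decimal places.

pH = 11.00

(CH3)2NH + H2O ⇌ (CH3)2NH2+ + OH-
Kb = [OH-]²/(0.00289 − [OH-]) = 5.3 × 10^-4
The 5% rule fails; solving [OH-]² + Kb·[OH-] − Kb·C₀ = 0 exactly:
[OH-] = [−0.00053 + √(0.00053² + 6.13e-06)]/2 = 1.00 × 10^-3 M
pOH = 3.00, so pH = 14.00 − pOH = 11.00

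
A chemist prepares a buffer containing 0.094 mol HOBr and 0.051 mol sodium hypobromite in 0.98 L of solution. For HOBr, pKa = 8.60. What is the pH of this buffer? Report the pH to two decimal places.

pH = pKa + log([A⁻]/[HA]) = 8.60 + log(0.051/0.094)
pH = 8.60 + (-0.266) = 8.33

pH = 8.33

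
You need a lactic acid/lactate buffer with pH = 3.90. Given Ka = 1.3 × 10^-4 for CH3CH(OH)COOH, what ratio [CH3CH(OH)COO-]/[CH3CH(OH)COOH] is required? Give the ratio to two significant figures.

pKa = -log(1.3 × 10^-4) = 3.886
pH = pKa + log(r) ⇒ log(r) = 3.90 − 3.886 = +0.014
r = [CH3CH(OH)COO-]/[CH3CH(OH)COOH] = 10^(+0.014) = 1.03

ratio = 1.0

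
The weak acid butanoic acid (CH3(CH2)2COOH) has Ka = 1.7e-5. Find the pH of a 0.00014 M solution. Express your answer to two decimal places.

pH = 4.39

CH3(CH2)2COOH ⇌ CH3(CH2)2COO- + H+
Let x = [H+] at equilibrium. Ka = x²/(0.00014 − x).
Here C₀/Ka ≈ 8.24, so the small-x approximation fails. Use the quadratic:
x = (−Ka + √(Ka² + 4·Ka·C₀))/2 = 4.10 × 10^-5 M
pH = −log(4.10 × 10^-5) = 4.39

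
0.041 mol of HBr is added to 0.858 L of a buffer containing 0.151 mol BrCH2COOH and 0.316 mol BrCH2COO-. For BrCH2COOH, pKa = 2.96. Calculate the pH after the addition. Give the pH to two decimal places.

Added H+ converts BrCH2COO- to BrCH2COOH: BrCH2COOH → 0.192 mol, BrCH2COO- → 0.275 mol.
pH = pKa + log([A⁻]/[HA]) = 2.96 + log(0.275/0.192) = 2.96 +0.156

pH = 3.12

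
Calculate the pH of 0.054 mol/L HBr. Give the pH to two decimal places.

HBr is a strong acid and dissociates completely, so [H+] = 0.054 M.
pH = -log(0.054) = 1.27

pH = 1.27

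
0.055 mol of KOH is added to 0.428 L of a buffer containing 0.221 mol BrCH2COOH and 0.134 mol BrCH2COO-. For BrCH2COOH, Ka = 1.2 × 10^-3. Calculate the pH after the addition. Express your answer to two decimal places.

After neutralization: n(BrCH2COOH) = 0.166 mol, n(BrCH2COO-) = 0.189 mol.
pKa = −log(1.2 × 10^-3) = 2.921
pH = pKa + log([A⁻]/[HA]) = 2.921 + log(0.189/0.166) = 2.921 +0.056

pH = 2.98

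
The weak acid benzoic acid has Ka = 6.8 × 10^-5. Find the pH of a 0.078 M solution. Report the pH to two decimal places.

pH = 2.64

C6H5COOH ⇌ C6H5COO- + H+
Ka = [H+]²/(0.078 − [H+]) = 6.8 × 10^-5
Since Ka ≪ C₀, [H+] ≈ √(Ka·C₀) = 2.30 × 10^-3 M.
Check: 3% ionized — well under 5%, approximation valid.
pH = −log[H+] = −log(2.30 × 10^-3) = 2.64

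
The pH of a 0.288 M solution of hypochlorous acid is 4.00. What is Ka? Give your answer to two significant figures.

[H+] = 10^(-4.00) = 1.00 × 10^-4 M
At equilibrium [HA] = 0.288 − 1.00 × 10^-4 = 2.88 × 10^-1 M
Ka = [H+][A-]/[HA] = (1.00 × 10^-4)² / 2.88 × 10^-1 = 3.5 × 10^-8

Ka = 3.5 × 10^-8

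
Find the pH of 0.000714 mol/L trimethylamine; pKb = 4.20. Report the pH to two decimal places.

(CH3)3N + H2O ⇌ (CH3)3NH+ + OH-
Kb = 10^(−4.20) = 6.31 × 10^-5
Kb = x²/(0.000714 − x) = 6.31 × 10^-5
Here C₀/Kb ≈ 11.3, so the small-x approximation fails. Use the quadratic:
x = [−6.31e-05 + √(6.31e-05² + 1.8e-07)]/2 = 1.83 × 10^-4 M
pOH = −log(1.83 × 10^-4) = 3.74; pH = 14.00 − 3.74 = 10.26

pH = 10.26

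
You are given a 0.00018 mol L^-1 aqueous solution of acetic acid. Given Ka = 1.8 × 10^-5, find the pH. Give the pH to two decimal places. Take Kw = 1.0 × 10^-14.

CH3COOH ⇌ CH3COO- + H+
From the ICE table, Ka = [H+]²/(0.00018 − [H+]) = 1.8 × 10^-5.
[H+] is not negligible relative to C₀; solve [H+]² + 1.8e-05·[H+] − 3.24e-09 = 0.
[H+] = (−Ka + √(Ka² + 4·Ka·C₀))/2 = 4.86 × 10^-5 M
pH = −log[H+] = −log(4.86 × 10^-5) = 4.31

pH = 4.31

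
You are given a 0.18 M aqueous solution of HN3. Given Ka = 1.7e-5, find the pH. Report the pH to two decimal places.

pH = 2.76

HN3 ⇌ N3- + H+
Ka = [H+]²/(0.18 − [H+]) = 1.7 × 10^-5
Neglecting [H+] in the denominator: [H+] = √(1.7 × 10^-5 × 0.18) = 1.75 × 10^-3 M
Check: 0.97% ionized — well under 5%, approximation valid.
pH = −log(1.75 × 10^-3) = 2.76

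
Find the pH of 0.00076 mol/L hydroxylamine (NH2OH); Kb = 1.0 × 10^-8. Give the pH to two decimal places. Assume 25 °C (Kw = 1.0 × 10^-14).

pH = 8.44

NH2OH + H2O ⇌ NH3OH+ + OH-
From the ICE table, Kb = [OH-]²/(0.00076 − [OH-]) = 1.0 × 10^-8.
Neglecting [OH-] in the denominator: [OH-] = √(1.0 × 10^-8 × 0.00076) = 2.76 × 10^-6 M
([OH-]/C₀ = 0.36% < 5%, so the approximation holds.)
pOH = 5.56, so pH = 14.00 − pOH = 8.44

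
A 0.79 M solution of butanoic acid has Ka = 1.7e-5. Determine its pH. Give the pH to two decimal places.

CH3(CH2)2COOH ⇌ CH3(CH2)2COO- + H+
Let x = [H+] at equilibrium. Ka = x²/(0.79 − x).
Since Ka ≪ C₀, x ≈ √(Ka·C₀) = 3.66 × 10^-3 M.
pH = −log[H+] = −log(3.66 × 10^-3) = 2.44

pH = 2.44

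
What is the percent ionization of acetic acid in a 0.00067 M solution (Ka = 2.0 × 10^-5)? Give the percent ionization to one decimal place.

15.8%

CH3COOH ⇌ CH3COO- + H+; let x = [H+] at equilibrium.
Ka = x²/(C₀ − x); solving the quadratic gives x = 1.06 × 10^-4 M.
% ionization = x/C₀ × 100% = 1.06 × 10^-4/0.00067 × 100% = 15.8%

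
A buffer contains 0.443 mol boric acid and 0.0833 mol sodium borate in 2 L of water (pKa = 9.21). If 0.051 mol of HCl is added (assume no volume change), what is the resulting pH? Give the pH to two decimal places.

pH = 8.03

Added H+ converts B(OH)4- to B(OH)3: B(OH)3 → 0.494 mol, B(OH)4- → 0.0323 mol.
pH = pKa + log(n_B(OH)4-/n_B(OH)3) = 9.21 + log(0.0323/0.494) = 9.21 + (-1.185)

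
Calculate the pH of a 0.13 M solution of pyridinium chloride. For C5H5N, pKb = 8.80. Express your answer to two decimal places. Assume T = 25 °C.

C5H5NH+ is the conjugate acid of the weak base C5H5N.
Kb = 10^(−8.80) = 1.58 × 10^-9
Ka = Kw/Kb = 1.0×10^-14 / 1.58 × 10^-9 = 6.33 × 10^-6
From the ICE table, Ka = x²/(0.13 − x) = 6.33 × 10^-6.
Assume x ≪ 0.13: x ≈ √(6.33 × 10^-6 × 0.13) = 9.07 × 10^-4 M
Check: 0.7% ionized — well under 5%, approximation valid.
pH = −log[H+] = −log(9.07 × 10^-4) = 3.04

pH = 3.04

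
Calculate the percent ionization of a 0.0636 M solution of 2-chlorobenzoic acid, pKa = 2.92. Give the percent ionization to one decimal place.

12.8%

ClC6H4COOH ⇌ ClC6H4COO- + H+; let x = [H+] at equilibrium.
Ka = 10^(−2.92) = 1.20 × 10^-3
Ka = x²/(C₀ − x); solving the quadratic gives x = 8.16 × 10^-3 M.
% ionization = x/C₀ × 100% = 8.16 × 10^-3/0.0636 × 100% = 12.8%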